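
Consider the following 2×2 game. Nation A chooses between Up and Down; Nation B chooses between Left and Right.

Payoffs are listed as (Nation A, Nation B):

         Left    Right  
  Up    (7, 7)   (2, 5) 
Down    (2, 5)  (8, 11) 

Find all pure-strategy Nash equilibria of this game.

(Up, Left) and (Down, Right)

(Up, Left): Nation A gets 7 ≥ 2 from Down, and Nation B gets 7 ≥ 5 from Right — Nash equilibrium.
(Up, Right): Nation A prefers Down (8 > 2); Nation B prefers Left (7 > 5) — not an equilibrium.
(Down, Left): Nation A prefers Up (7 > 2); Nation B prefers Right (11 > 5) — not an equilibrium.
(Down, Right): Nation A gets 8 ≥ 2 from Up, and Nation B gets 11 ≥ 5 from Left — Nash equilibrium.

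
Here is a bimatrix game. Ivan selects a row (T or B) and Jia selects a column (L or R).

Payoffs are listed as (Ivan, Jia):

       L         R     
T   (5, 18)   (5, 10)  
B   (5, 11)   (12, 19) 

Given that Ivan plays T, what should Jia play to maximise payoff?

Against T, Jia earns 18 from L and 10 from R.
So L is the best response.

L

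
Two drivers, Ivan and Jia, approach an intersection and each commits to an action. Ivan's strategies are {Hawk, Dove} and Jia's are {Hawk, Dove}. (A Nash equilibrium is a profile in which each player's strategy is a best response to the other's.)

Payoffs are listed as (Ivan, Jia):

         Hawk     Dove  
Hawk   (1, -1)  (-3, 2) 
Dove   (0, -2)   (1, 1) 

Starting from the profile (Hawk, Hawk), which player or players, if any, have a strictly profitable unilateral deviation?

Jia

Ivan at (Hawk, Hawk) earns 1; deviating to Dove yields 0 — not better.
Jia earns -1; deviating to Dove yields 2 — a strict improvement.
Only Jia has a strictly profitable deviation.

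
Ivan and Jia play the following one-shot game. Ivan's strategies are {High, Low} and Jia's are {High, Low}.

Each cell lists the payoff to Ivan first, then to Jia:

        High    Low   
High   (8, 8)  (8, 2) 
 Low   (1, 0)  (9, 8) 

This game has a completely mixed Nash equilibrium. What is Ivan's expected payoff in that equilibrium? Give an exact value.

First find y, the probability Jia plays High, from Ivan's indifference between High and Low: 8y + 8(1−y) = y + 9(1−y), giving y = 1/8.
Since Ivan is indifferent in equilibrium, Ivan's expected payoff equals the payoff from either row against (1/8, 7/8). Using High: 8(1/8) + 8(7/8) = 8.

8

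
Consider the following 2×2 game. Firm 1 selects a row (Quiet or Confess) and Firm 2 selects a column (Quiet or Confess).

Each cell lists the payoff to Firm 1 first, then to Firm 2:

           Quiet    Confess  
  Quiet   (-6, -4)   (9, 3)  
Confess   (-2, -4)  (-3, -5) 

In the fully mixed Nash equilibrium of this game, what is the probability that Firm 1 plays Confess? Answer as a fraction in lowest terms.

7/8

Let x be the probability that Firm 1 plays Quiet. In a completely mixed equilibrium, Firm 2 must be indifferent between Quiet and Confess.
Firm 2's expected payoff from Quiet is −4x − 4(1−x); from Confess it is 3x − 5(1−x).
Setting these equal: -4 = 8x − 5, so x = 1/8.
Therefore Firm 1 plays Confess with probability 1 − 1/8 = 7/8.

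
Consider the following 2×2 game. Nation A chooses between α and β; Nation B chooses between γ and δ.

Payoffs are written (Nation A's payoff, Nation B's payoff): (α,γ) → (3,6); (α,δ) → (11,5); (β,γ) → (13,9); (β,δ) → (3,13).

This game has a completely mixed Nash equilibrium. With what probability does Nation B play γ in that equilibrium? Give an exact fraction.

Let y be the probability that Nation B plays γ. In a completely mixed equilibrium, Nation A must be indifferent between α and β.
Nation A's expected payoff from α is 3y + 11(1−y); from β it is 13y + 3(1−y).
Setting these equal: −8y + 11 = 10y + 3, so y = 4/9.

4/9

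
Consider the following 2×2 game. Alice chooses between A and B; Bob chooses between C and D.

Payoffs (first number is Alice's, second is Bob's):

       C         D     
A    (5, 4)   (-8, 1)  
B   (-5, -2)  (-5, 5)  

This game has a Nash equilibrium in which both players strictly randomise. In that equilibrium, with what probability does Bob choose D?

10/13

Let c be the probability that Bob plays C. In a completely mixed equilibrium, Alice must be indifferent between A and B.
Alice's expected payoff from A is 5c − 8(1−c); from B it is −5c − 5(1−c).
Setting these equal: 13c − 8 = -5, so c = 3/13.
Therefore Bob plays D with probability 1 − 3/13 = 10/13.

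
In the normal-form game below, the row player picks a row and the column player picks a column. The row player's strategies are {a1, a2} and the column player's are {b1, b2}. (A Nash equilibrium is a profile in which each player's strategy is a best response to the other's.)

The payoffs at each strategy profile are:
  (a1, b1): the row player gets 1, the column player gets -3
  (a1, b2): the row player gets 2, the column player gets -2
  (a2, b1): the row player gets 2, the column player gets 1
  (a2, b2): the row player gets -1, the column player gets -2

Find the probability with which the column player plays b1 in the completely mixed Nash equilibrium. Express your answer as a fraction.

Let c be the probability that the column player plays b1. In a completely mixed equilibrium, the row player must be indifferent between a1 and a2.
The row player's expected payoff from a1 is c + 2(1−c); from a2 it is 2c − (1−c).
Setting these equal: −c + 2 = 3c − 1, so c = 3/4.

3/4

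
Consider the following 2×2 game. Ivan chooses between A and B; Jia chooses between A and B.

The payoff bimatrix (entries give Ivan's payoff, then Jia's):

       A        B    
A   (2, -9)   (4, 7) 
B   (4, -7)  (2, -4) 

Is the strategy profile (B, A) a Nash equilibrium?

No

At (B, A), Ivan earns 4; switching to A would give 2, so Ivan has no profitable deviation.
Jia earns -7; switching to B would give -4, so Jia would deviate.
Since at least one player can profitably deviate, this is not a Nash equilibrium.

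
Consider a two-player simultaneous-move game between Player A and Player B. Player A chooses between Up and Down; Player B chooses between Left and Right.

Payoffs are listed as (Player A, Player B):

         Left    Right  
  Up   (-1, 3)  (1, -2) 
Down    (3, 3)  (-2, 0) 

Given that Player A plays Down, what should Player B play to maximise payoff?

Against Down, Player B earns 3 from Left and 0 from Right.
So Left is the best response.

Left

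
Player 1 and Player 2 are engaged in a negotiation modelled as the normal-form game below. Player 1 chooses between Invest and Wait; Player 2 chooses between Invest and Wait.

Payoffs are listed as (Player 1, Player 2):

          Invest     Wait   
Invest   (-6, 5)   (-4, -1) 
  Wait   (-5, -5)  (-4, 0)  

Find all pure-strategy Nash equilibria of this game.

(Invest, Invest): Player 1 prefers Wait (-5 > -6) — not an equilibrium.
(Invest, Wait): Player 2 prefers Invest (5 > -1) — not an equilibrium.
(Wait, Invest): Player 2 prefers Wait (0 > -5) — not an equilibrium.
(Wait, Wait): Player 1 gets -4 ≥ -4 from Invest, and Player 2 gets 0 ≥ -5 from Invest — Nash equilibrium.

(Wait, Wait)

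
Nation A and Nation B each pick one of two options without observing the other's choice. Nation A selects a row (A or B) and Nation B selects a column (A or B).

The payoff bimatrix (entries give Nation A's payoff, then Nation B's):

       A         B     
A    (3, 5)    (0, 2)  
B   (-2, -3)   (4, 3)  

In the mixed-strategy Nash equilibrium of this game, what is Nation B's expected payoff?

First find p, the probability Nation A plays A, from Nation B's indifference between A and B: 5p − 3(1−p) = 2p + 3(1−p), giving p = 2/3.
Since Nation B is indifferent in equilibrium, Nation B's expected payoff equals the payoff from either column against (2/3, 1/3). Using A: 5(2/3) − 3(1/3) = 7/3.

7/3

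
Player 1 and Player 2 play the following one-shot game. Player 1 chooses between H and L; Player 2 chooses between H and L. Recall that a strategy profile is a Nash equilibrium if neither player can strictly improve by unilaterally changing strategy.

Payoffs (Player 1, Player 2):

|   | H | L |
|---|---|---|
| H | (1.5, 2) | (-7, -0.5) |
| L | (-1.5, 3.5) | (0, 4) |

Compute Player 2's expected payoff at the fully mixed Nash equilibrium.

First find x, the probability Player 1 plays H, from Player 2's indifference between H and L: 2x + 3.5(1−x) = −0.5x + 4(1−x), giving x = 1/6.
Since Player 2 is indifferent in equilibrium, Player 2's expected payoff equals the payoff from either column against (1/6, 5/6). Using H: 2(1/6) + 3.5(5/6) = 13/4.

13/4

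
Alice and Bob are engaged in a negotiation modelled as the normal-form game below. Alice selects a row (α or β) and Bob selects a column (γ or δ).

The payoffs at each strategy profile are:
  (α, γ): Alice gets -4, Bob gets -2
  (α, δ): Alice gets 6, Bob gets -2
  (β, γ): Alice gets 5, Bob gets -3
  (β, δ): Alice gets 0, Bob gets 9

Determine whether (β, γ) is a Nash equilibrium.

No

At (β, γ), Alice earns 5; switching to α would give -4, so Alice has no profitable deviation.
Bob earns -3; switching to δ would give 9, so Bob would deviate.
Since at least one player can profitably deviate, this is not a Nash equilibrium.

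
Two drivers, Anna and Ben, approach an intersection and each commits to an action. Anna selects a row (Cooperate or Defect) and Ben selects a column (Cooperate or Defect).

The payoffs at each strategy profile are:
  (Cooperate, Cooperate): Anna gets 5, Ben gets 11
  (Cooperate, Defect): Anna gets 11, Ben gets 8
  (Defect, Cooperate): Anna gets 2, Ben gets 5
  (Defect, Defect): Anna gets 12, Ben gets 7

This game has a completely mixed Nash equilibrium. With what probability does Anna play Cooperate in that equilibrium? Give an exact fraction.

Let x be the probability that Anna plays Cooperate. In a completely mixed equilibrium, Ben must be indifferent between Cooperate and Defect.
Ben's expected payoff from Cooperate is 11x + 5(1−x); from Defect it is 8x + 7(1−x).
Setting these equal: 6x + 5 = x + 7, so x = 2/5.

2/5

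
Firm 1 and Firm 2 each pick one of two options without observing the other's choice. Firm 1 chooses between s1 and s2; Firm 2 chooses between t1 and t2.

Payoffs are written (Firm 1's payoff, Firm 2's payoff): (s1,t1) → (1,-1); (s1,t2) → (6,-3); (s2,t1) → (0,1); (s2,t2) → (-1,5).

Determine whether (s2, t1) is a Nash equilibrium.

At (s2, t1), Firm 1 earns 0; switching to s1 would give 1, so Firm 1 would deviate.
Firm 2 earns 1; switching to t2 would give 5, so Firm 2 would deviate.
Since at least one player can profitably deviate, this is not a Nash equilibrium.

No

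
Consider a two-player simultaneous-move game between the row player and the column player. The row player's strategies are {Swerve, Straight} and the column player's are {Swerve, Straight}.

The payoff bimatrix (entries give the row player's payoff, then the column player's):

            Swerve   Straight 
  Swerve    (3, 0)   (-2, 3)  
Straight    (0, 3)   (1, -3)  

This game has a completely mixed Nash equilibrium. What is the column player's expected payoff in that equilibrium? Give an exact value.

1

First find p, the probability the row player plays Swerve, from the column player's indifference between Swerve and Straight: 3(1−p) = 3p − 3(1−p), giving p = 2/3.
Since the column player is indifferent in equilibrium, the column player's expected payoff equals the payoff from either column against (2/3, 1/3). Using Swerve: 3(1/3) = 1.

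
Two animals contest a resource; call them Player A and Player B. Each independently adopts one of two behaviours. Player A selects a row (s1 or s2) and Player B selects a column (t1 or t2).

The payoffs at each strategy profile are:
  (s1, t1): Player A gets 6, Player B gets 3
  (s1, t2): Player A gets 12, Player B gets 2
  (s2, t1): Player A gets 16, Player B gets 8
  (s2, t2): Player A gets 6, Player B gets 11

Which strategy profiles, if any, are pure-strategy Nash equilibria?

(s1, t1): Player A prefers s2 (16 > 6) — not an equilibrium.
(s1, t2): Player B prefers t1 (3 > 2) — not an equilibrium.
(s2, t1): Player B prefers t2 (11 > 8) — not an equilibrium.
(s2, t2): Player A prefers s1 (12 > 6) — not an equilibrium.

none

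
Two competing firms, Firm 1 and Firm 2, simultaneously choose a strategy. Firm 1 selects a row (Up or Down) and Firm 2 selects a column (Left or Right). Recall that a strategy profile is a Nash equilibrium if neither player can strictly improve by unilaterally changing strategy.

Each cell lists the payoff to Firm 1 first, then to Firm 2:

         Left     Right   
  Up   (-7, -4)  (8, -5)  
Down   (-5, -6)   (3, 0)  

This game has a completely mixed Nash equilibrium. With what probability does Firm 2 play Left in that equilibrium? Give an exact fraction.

5/7

Let q be the probability that Firm 2 plays Left. In a completely mixed equilibrium, Firm 1 must be indifferent between Up and Down.
Firm 1's expected payoff from Up is −7q + 8(1−q); from Down it is −5q + 3(1−q).
Setting these equal: −15q + 8 = −8q + 3, so q = 5/7.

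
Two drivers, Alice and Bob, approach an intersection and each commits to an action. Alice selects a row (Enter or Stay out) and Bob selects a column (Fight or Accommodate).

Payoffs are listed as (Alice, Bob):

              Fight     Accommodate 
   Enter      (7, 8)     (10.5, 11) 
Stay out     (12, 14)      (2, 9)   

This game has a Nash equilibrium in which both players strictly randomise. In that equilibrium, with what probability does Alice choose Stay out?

3/8

Let p be the probability that Alice plays Enter. In a completely mixed equilibrium, Bob must be indifferent between Fight and Accommodate.
Bob's expected payoff from Fight is 8p + 14(1−p); from Accommodate it is 11p + 9(1−p).
Setting these equal: −6p + 14 = 2p + 9, so p = 5/8.
Therefore Alice plays Stay out with probability 1 − 5/8 = 3/8.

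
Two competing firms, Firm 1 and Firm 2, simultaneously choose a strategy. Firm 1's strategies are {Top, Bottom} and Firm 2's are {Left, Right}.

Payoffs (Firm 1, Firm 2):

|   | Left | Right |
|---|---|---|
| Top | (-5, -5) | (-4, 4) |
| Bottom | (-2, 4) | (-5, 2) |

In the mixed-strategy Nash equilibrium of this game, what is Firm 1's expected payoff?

First find y, the probability Firm 2 plays Left, from Firm 1's indifference between Top and Bottom: −5y − 4(1−y) = −2y − 5(1−y), giving y = 1/4.
Since Firm 1 is indifferent in equilibrium, Firm 1's expected payoff equals the payoff from either row against (1/4, 3/4). Using Top: −5(1/4) − 4(3/4) = -17/4.

-17/4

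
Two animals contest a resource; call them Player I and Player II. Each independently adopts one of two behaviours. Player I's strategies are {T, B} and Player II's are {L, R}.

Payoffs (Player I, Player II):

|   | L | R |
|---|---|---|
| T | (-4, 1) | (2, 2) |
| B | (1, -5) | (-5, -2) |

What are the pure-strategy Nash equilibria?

(T, R)

(T, L): Player I prefers B (1 > -4); Player II prefers R (2 > 1) — not an equilibrium.
(T, R): Player I gets 2 ≥ -5 from B, and Player II gets 2 ≥ 1 from L — Nash equilibrium.
(B, L): Player II prefers R (-2 > -5) — not an equilibrium.
(B, R): Player I prefers T (2 > -5) — not an equilibrium.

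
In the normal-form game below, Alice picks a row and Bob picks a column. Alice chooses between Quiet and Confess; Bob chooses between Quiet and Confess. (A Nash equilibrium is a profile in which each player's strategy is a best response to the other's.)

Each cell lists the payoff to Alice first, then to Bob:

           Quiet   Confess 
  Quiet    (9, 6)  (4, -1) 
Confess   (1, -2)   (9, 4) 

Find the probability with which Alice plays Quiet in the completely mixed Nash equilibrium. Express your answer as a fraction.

Let r be the probability that Alice plays Quiet. In a completely mixed equilibrium, Bob must be indifferent between Quiet and Confess.
Bob's expected payoff from Quiet is 6r − 2(1−r); from Confess it is −r + 4(1−r).
Setting these equal: 8r − 2 = −5r + 4, so r = 6/13.

6/13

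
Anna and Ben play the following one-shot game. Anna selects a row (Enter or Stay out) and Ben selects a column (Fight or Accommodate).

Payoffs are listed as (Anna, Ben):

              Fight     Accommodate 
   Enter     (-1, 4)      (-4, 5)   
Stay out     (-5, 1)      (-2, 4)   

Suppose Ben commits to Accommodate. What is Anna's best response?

Stay out

Against Accommodate, Anna earns -4 from Enter and -2 from Stay out.
So Stay out is the best response.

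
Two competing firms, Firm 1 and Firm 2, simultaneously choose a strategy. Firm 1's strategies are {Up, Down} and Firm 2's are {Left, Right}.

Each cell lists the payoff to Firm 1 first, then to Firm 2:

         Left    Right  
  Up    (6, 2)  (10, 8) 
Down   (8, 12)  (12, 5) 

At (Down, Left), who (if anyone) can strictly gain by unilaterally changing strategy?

Firm 1 at (Down, Left) earns 8; deviating to Up yields 6 — not better.
Firm 2 earns 12; deviating to Right yields 5 — not better.
Neither player can strictly improve; the profile is a Nash equilibrium.

Neither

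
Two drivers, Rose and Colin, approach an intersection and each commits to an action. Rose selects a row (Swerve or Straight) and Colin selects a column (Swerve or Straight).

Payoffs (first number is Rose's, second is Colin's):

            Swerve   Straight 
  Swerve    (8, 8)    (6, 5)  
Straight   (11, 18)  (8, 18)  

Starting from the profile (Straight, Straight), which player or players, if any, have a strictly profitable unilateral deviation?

Neither

Rose at (Straight, Straight) earns 8; deviating to Swerve yields 6 — not better.
Colin earns 18; deviating to Swerve yields 18 — not better.
Neither player can strictly improve; the profile is a Nash equilibrium.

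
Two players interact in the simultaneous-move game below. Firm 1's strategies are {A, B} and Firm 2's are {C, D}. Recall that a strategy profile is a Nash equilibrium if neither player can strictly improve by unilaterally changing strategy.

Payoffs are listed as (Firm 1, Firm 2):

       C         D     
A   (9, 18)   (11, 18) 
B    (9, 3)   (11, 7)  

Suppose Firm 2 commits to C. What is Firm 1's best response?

either — both A and B are best responses

Against C, Firm 1 earns 9 from A and 9 from B.
So either strategy is a best response.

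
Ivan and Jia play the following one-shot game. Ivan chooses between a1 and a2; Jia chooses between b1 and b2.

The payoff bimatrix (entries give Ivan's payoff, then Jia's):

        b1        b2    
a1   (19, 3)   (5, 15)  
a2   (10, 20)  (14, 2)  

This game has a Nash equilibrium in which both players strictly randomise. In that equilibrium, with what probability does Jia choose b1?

Let q be the probability that Jia plays b1. In a completely mixed equilibrium, Ivan must be indifferent between a1 and a2.
Ivan's expected payoff from a1 is 19q + 5(1−q); from a2 it is 10q + 14(1−q).
Setting these equal: 14q + 5 = −4q + 14, so q = 1/2.

1/2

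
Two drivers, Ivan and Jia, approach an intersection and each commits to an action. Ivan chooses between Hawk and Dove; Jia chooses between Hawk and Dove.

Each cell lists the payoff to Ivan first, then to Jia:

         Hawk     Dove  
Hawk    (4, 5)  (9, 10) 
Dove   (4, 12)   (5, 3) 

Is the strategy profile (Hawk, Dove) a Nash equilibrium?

Yes

At (Hawk, Dove), Ivan earns 9; switching to Dove would give 5, so Ivan has no profitable deviation.
Jia earns 10; switching to Hawk would give 5, so Jia has no profitable deviation.
Neither player can gain by a unilateral deviation, so this profile is a Nash equilibrium.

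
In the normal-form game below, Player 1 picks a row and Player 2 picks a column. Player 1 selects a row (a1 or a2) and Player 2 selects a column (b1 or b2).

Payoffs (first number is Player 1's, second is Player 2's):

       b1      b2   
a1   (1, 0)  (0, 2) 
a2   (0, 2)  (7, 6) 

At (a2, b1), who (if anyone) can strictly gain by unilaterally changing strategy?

Both

Player 1 at (a2, b1) earns 0; deviating to a1 yields 1 — a strict improvement.
Player 2 earns 2; deviating to b2 yields 6 — a strict improvement.
Both Player 1 and Player 2 have strictly profitable deviations.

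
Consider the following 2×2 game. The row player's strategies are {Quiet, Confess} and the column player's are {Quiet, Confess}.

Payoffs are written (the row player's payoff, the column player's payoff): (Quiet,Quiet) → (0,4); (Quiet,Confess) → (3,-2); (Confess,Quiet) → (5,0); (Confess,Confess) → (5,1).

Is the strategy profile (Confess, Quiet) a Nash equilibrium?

No

At (Confess, Quiet), the row player earns 5; switching to Quiet would give 0, so the row player has no profitable deviation.
The column player earns 0; switching to Confess would give 1, so the column player would deviate.
Since at least one player can profitably deviate, this is not a Nash equilibrium.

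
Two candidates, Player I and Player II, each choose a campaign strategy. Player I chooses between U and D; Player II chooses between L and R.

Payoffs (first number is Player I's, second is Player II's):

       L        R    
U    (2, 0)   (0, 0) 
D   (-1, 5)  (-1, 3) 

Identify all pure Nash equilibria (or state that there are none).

(U, L) and (U, R)

(U, L): Player I gets 2 ≥ -1 from D, and Player II gets 0 ≥ 0 from R — Nash equilibrium.
(U, R): Player I gets 0 ≥ -1 from D, and Player II gets 0 ≥ 0 from L — Nash equilibrium.
(D, L): Player I prefers U (2 > -1) — not an equilibrium.
(D, R): Player I prefers U (0 > -1); Player II prefers L (5 > 3) — not an equilibrium.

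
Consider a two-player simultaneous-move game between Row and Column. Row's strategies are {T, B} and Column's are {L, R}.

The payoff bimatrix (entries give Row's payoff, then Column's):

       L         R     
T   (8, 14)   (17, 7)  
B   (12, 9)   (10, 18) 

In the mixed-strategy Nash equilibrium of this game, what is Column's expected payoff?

First find p, the probability Row plays T, from Column's indifference between L and R: 14p + 9(1−p) = 7p + 18(1−p), giving p = 9/16.
Since Column is indifferent in equilibrium, Column's expected payoff equals the payoff from either column against (9/16, 7/16). Using L: 14(9/16) + 9(7/16) = 189/16.

189/16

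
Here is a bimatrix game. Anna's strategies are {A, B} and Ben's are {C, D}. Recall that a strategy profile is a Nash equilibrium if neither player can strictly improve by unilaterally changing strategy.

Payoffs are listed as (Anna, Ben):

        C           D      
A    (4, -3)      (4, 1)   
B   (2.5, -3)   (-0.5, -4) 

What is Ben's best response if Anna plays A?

D

Against A, Ben earns -3 from C and 1 from D.
So D is the best response.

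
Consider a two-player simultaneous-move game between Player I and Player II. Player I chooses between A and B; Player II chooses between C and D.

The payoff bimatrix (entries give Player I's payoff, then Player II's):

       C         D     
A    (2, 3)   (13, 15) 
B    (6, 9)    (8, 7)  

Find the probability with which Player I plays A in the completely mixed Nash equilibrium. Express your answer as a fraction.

Let p be the probability that Player I plays A. In a completely mixed equilibrium, Player II must be indifferent between C and D.
Player II's expected payoff from C is 3p + 9(1−p); from D it is 15p + 7(1−p).
Setting these equal: −6p + 9 = 8p + 7, so p = 1/7.

1/7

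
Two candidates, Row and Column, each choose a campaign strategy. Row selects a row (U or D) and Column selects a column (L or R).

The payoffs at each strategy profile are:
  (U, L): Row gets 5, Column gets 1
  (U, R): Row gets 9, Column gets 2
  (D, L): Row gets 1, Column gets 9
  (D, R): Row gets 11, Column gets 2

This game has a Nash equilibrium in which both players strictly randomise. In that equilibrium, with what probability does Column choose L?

1/3

Let c be the probability that Column plays L. In a completely mixed equilibrium, Row must be indifferent between U and D.
Row's expected payoff from U is 5c + 9(1−c); from D it is c + 11(1−c).
Setting these equal: −4c + 9 = −10c + 11, so c = 1/3.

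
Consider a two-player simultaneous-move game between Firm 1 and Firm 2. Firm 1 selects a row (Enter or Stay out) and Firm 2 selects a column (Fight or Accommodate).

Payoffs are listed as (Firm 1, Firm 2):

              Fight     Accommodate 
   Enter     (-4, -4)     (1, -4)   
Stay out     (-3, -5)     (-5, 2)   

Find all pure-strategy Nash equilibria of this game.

(Enter, Fight): Firm 1 prefers Stay out (-3 > -4) — not an equilibrium.
(Enter, Accommodate): Firm 1 gets 1 ≥ -5 from Stay out, and Firm 2 gets -4 ≥ -4 from Fight — Nash equilibrium.
(Stay out, Fight): Firm 2 prefers Accommodate (2 > -5) — not an equilibrium.
(Stay out, Accommodate): Firm 1 prefers Enter (1 > -5) — not an equilibrium.

(Enter, Accommodate)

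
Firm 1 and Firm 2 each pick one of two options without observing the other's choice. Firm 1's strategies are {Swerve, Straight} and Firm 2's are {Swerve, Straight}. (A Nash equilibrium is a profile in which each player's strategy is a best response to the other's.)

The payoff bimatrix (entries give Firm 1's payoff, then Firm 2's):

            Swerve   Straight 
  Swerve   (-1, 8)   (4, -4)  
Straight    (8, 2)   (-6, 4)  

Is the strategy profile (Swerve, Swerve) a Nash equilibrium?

No

At (Swerve, Swerve), Firm 1 earns -1; switching to Straight would give 8, so Firm 1 would deviate.
Firm 2 earns 8; switching to Straight would give -4, so Firm 2 has no profitable deviation.
Since at least one player can profitably deviate, this is not a Nash equilibrium.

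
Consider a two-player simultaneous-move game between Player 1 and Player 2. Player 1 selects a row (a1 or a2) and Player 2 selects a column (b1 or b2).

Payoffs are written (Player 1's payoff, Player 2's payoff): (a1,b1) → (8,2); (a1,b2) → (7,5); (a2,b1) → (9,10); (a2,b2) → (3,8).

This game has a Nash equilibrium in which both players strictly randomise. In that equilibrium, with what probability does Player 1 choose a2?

3/5

Let r be the probability that Player 1 plays a1. In a completely mixed equilibrium, Player 2 must be indifferent between b1 and b2.
Player 2's expected payoff from b1 is 2r + 10(1−r); from b2 it is 5r + 8(1−r).
Setting these equal: −8r + 10 = −3r + 8, so r = 2/5.
Therefore Player 1 plays a2 with probability 1 − 2/5 = 3/5.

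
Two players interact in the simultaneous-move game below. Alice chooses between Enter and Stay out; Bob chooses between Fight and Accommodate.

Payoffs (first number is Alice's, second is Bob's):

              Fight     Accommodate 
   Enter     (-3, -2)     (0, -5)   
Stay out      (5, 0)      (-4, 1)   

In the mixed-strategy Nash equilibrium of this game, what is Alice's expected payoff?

-1

First find y, the probability Bob plays Fight, from Alice's indifference between Enter and Stay out: −3y = 5y − 4(1−y), giving y = 1/3.
Since Alice is indifferent in equilibrium, Alice's expected payoff equals the payoff from either row against (1/3, 2/3). Using Enter: −3(1/3) = -1.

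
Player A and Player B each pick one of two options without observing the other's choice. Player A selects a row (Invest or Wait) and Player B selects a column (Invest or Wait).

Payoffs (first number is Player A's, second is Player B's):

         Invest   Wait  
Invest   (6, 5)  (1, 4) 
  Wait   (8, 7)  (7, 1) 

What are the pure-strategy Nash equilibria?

(Wait, Invest)

(Invest, Invest): Player A prefers Wait (8 > 6) — not an equilibrium.
(Invest, Wait): Player A prefers Wait (7 > 1); Player B prefers Invest (5 > 4) — not an equilibrium.
(Wait, Invest): Player A gets 8 ≥ 6 from Invest, and Player B gets 7 ≥ 1 from Wait — Nash equilibrium.
(Wait, Wait): Player B prefers Invest (7 > 1) — not an equilibrium.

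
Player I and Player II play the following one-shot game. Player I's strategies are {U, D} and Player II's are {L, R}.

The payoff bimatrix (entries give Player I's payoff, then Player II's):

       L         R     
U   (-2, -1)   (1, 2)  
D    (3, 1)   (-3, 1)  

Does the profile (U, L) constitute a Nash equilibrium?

At (U, L), Player I earns -2; switching to D would give 3, so Player I would deviate.
Player II earns -1; switching to R would give 2, so Player II would deviate.
Since at least one player can profitably deviate, this is not a Nash equilibrium.

No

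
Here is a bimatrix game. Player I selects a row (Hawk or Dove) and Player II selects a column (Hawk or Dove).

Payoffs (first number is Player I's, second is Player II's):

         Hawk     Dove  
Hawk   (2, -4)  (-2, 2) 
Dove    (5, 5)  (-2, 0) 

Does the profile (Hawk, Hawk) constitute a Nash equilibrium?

At (Hawk, Hawk), Player I earns 2; switching to Dove would give 5, so Player I would deviate.
Player II earns -4; switching to Dove would give 2, so Player II would deviate.
Since at least one player can profitably deviate, this is not a Nash equilibrium.

No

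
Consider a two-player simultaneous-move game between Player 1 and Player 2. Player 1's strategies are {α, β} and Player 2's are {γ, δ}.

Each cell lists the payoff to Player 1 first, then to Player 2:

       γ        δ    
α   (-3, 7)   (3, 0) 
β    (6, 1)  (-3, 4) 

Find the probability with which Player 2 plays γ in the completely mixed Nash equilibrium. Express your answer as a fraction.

2/5

Let c be the probability that Player 2 plays γ. In a completely mixed equilibrium, Player 1 must be indifferent between α and β.
Player 1's expected payoff from α is −3c + 3(1−c); from β it is 6c − 3(1−c).
Setting these equal: −6c + 3 = 9c − 3, so c = 2/5.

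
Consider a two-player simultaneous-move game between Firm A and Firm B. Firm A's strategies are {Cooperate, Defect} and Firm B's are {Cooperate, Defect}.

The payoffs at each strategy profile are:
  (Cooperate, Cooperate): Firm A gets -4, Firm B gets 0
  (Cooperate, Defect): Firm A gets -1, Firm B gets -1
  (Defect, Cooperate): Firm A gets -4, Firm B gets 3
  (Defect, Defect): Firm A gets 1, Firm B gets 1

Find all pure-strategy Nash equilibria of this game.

(Cooperate, Cooperate): Firm A gets -4 ≥ -4 from Defect, and Firm B gets 0 ≥ -1 from Defect — Nash equilibrium.
(Cooperate, Defect): Firm A prefers Defect (1 > -1); Firm B prefers Cooperate (0 > -1) — not an equilibrium.
(Defect, Cooperate): Firm A gets -4 ≥ -4 from Cooperate, and Firm B gets 3 ≥ 1 from Defect — Nash equilibrium.
(Defect, Defect): Firm B prefers Cooperate (3 > 1) — not an equilibrium.

(Cooperate, Cooperate) and (Defect, Cooperate)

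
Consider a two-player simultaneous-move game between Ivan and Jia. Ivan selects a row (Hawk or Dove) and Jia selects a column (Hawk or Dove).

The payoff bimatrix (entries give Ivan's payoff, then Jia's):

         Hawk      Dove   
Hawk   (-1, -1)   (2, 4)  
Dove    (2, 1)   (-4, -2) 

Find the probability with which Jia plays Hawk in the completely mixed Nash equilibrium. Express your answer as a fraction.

Let c be the probability that Jia plays Hawk. In a completely mixed equilibrium, Ivan must be indifferent between Hawk and Dove.
Ivan's expected payoff from Hawk is −c + 2(1−c); from Dove it is 2c − 4(1−c).
Setting these equal: −3c + 2 = 6c − 4, so c = 2/3.

2/3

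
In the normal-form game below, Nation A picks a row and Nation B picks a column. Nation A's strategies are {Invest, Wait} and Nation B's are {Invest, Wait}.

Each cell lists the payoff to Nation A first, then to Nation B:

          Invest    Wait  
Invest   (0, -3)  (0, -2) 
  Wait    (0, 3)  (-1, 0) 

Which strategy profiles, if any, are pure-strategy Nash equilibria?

(Invest, Invest): Nation B prefers Wait (-2 > -3) — not an equilibrium.
(Invest, Wait): Nation A gets 0 ≥ -1 from Wait, and Nation B gets -2 ≥ -3 from Invest — Nash equilibrium.
(Wait, Invest): Nation A gets 0 ≥ 0 from Invest, and Nation B gets 3 ≥ 0 from Wait — Nash equilibrium.
(Wait, Wait): Nation A prefers Invest (0 > -1); Nation B prefers Invest (3 > 0) — not an equilibrium.

(Invest, Wait) and (Wait, Invest)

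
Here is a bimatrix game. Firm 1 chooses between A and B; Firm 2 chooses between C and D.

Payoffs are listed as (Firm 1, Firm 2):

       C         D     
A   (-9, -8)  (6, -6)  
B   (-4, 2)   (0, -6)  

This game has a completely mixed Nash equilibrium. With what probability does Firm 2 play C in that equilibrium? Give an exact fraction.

6/11

Let q be the probability that Firm 2 plays C. In a completely mixed equilibrium, Firm 1 must be indifferent between A and B.
Firm 1's expected payoff from A is −9q + 6(1−q); from B it is −4q.
Setting these equal: −15q + 6 = −4q, so q = 6/11.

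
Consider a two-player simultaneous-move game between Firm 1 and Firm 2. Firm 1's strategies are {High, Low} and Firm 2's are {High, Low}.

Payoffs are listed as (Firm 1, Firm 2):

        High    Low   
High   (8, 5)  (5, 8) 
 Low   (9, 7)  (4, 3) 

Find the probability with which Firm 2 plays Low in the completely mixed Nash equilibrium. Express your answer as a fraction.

1/2

Let c be the probability that Firm 2 plays High. In a completely mixed equilibrium, Firm 1 must be indifferent between High and Low.
Firm 1's expected payoff from High is 8c + 5(1−c); from Low it is 9c + 4(1−c).
Setting these equal: 3c + 5 = 5c + 4, so c = 1/2.
Therefore Firm 2 plays Low with probability 1 − 1/2 = 1/2.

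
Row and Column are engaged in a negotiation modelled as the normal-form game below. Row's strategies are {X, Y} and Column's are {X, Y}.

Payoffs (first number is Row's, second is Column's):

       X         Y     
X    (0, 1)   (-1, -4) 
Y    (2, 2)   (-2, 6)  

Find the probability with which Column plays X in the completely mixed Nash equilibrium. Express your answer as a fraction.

1/3

Let c be the probability that Column plays X. In a completely mixed equilibrium, Row must be indifferent between X and Y.
Row's expected payoff from X is −(1−c); from Y it is 2c − 2(1−c).
Setting these equal: c − 1 = 4c − 2, so c = 1/3.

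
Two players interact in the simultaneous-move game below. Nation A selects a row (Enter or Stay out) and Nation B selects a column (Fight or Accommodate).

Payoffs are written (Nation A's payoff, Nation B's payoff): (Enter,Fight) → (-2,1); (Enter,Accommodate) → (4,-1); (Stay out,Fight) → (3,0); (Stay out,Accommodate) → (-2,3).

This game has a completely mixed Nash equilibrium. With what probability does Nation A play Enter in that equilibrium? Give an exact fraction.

3/5

Let p be the probability that Nation A plays Enter. In a completely mixed equilibrium, Nation B must be indifferent between Fight and Accommodate.
Nation B's expected payoff from Fight is p; from Accommodate it is −p + 3(1−p).
Setting these equal: p = −4p + 3, so p = 3/5.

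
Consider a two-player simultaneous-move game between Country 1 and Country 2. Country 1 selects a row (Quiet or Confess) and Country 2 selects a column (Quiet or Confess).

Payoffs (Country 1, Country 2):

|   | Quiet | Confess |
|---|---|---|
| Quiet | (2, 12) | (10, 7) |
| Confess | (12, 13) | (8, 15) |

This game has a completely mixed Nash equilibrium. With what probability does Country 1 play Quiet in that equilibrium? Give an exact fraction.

2/7

Let x be the probability that Country 1 plays Quiet. In a completely mixed equilibrium, Country 2 must be indifferent between Quiet and Confess.
Country 2's expected payoff from Quiet is 12x + 13(1−x); from Confess it is 7x + 15(1−x).
Setting these equal: −x + 13 = −8x + 15, so x = 2/7.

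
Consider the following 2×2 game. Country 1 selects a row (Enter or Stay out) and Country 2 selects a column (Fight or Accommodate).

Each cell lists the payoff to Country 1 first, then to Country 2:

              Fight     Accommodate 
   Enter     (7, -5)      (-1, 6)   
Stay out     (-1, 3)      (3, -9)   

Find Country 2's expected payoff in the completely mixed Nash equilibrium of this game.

First find p, the probability Country 1 plays Enter, from Country 2's indifference between Fight and Accommodate: −5p + 3(1−p) = 6p − 9(1−p), giving p = 12/23.
Since Country 2 is indifferent in equilibrium, Country 2's expected payoff equals the payoff from either column against (12/23, 11/23). Using Fight: −5(12/23) + 3(11/23) = -27/23.

-27/23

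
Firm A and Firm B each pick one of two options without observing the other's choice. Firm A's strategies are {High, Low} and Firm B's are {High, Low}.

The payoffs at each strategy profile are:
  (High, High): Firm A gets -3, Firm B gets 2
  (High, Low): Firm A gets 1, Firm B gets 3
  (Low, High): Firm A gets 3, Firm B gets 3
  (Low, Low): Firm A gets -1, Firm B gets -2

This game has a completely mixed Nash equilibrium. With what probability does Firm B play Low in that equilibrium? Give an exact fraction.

Let c be the probability that Firm B plays High. In a completely mixed equilibrium, Firm A must be indifferent between High and Low.
Firm A's expected payoff from High is −3c + (1−c); from Low it is 3c − (1−c).
Setting these equal: −4c + 1 = 4c − 1, so c = 1/4.
Therefore Firm B plays Low with probability 1 − 1/4 = 3/4.

3/4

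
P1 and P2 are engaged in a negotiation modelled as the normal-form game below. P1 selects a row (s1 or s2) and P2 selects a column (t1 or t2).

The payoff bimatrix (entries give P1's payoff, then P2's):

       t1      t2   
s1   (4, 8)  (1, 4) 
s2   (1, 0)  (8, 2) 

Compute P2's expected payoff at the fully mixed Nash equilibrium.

8/3

First find p, the probability P1 plays s1, from P2's indifference between t1 and t2: 8p = 4p + 2(1−p), giving p = 1/3.
Since P2 is indifferent in equilibrium, P2's expected payoff equals the payoff from either column against (1/3, 2/3). Using t1: 8(1/3) = 8/3.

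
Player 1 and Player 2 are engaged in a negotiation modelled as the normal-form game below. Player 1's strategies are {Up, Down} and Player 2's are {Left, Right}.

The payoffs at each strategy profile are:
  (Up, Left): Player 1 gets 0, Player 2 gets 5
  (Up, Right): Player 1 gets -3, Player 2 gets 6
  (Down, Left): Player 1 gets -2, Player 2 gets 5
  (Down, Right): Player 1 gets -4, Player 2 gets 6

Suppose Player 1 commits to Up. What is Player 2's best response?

Against Up, Player 2 earns 5 from Left and 6 from Right.
So Right is the best response.

Right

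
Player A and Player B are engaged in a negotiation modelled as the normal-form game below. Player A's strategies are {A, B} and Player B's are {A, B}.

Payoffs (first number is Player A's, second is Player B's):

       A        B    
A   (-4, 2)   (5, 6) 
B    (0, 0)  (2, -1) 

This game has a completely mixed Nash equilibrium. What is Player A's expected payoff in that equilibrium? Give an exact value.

8/7

First find q, the probability Player B plays A, from Player A's indifference between A and B: −4q + 5(1−q) = 2(1−q), giving q = 3/7.
Since Player A is indifferent in equilibrium, Player A's expected payoff equals the payoff from either row against (3/7, 4/7). Using A: −4(3/7) + 5(4/7) = 8/7.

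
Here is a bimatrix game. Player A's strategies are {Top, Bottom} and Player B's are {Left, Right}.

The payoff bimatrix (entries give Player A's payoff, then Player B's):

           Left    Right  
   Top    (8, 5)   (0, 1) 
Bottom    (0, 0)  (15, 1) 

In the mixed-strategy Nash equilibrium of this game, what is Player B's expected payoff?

First find x, the probability Player A plays Top, from Player B's indifference between Left and Right: 5x = x + (1−x), giving x = 1/5.
Since Player B is indifferent in equilibrium, Player B's expected payoff equals the payoff from either column against (1/5, 4/5). Using Left: 5(1/5) = 1.

1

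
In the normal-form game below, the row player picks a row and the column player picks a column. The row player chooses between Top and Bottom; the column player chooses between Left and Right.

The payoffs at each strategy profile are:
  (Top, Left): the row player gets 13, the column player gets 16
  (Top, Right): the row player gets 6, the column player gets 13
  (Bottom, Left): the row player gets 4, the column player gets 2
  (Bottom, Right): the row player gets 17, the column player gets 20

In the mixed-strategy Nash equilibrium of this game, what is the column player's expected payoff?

First find x, the probability the row player plays Top, from the column player's indifference between Left and Right: 16x + 2(1−x) = 13x + 20(1−x), giving x = 6/7.
Since the column player is indifferent in equilibrium, the column player's expected payoff equals the payoff from either column against (6/7, 1/7). Using Left: 16(6/7) + 2(1/7) = 14.

14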